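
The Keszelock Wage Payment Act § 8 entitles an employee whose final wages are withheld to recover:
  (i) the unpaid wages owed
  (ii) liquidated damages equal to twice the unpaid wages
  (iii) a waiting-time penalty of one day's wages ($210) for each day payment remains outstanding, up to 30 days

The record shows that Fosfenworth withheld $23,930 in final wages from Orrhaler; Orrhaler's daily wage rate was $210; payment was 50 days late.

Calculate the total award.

Doubled: 2 × $23,930 = $47,860
Penalty days: min(50, 30) = 30
Waiting-time penalty: 30 × $210 = $6,300
Total award: $23,930 + $47,860 + $6,300 = $78,090

$78,090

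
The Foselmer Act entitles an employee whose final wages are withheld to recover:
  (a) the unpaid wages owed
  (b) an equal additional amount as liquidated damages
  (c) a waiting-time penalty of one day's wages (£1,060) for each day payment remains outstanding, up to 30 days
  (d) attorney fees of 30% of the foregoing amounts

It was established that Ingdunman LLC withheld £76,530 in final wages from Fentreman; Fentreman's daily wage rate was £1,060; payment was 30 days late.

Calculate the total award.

£240,318

Liquidated damages (equal amount): £76,530
Penalty days: min(30, 30) = 30
Waiting-time penalty: 30 × £1,060 = £31,800
Subtotal: £76,530 + £76,530 + £31,800 = £184,860
Attorney fees: 30% of £184,860 = £55,458
Total award: £184,860 + £55,458 = £240,318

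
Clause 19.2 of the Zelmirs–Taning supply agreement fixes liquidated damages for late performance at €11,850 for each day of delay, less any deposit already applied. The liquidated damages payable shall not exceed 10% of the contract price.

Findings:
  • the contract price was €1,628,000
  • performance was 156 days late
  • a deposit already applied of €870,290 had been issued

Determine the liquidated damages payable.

Liquidated damages: €162,800

Per-day damages: 156 × €11,850 = €1,848,600
Less deposit already applied: €1,848,600 − €870,290 = €978,310
Cap: 10% of €1,628,000 = €162,800
Cap at €162,800: €978,310 exceeds the cap → €162,800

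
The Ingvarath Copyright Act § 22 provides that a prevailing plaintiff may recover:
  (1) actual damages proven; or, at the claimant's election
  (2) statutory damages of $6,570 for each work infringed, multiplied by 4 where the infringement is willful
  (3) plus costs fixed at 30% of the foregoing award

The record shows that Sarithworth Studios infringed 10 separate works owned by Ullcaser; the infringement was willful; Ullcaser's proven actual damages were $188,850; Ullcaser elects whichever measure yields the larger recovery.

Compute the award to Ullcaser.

$341,640

Statutory damages: 10 × $6,570 = $65,700
Multiplied by 4: 4 × $65,700 = $262,800
Greater of actual damages ($188,850) or enhanced statutory damages ($262,800): $262,800
Costs: 30% of $262,800 = $78,840
Award plus costs: $262,800 + $78,840 = $341,640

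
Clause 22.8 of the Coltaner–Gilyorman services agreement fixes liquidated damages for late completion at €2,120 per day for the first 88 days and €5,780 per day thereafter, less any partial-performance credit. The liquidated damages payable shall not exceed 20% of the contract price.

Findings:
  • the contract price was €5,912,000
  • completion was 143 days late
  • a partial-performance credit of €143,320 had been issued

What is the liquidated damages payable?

Liquidated damages: €361,140

First 88 days: 88 × €2,120 = €186,560
Remaining days: (143 − 88) × €5,780 = €317,900
Accrued per-day damages: €186,560 + €317,900 = €504,460
Less partial-performance credit: €504,460 − €143,320 = €361,140
Cap: 20% of €5,912,000 = €1,182,400
Cap at €1,182,400: €361,140 is within the cap, no reduction.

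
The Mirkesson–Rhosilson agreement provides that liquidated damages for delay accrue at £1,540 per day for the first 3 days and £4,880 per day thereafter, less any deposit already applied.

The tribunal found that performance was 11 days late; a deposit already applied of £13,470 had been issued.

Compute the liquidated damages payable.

First 3 days: 3 × £1,540 = £4,620
Remaining days: (11 − 3) × £4,880 = £39,040
Accrued per-day damages: £4,620 + £39,040 = £43,660
Less deposit already applied: £43,660 − £13,470 = £30,190

Liquidated damages: £30,190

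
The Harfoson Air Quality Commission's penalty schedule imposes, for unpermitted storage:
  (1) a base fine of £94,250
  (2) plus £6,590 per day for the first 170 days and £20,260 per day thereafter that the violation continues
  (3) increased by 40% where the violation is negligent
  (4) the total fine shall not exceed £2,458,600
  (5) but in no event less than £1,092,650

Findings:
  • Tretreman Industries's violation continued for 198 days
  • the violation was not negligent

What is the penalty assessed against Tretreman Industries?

First 170 days: 170 × £6,590 = £1,120,300
Remaining days: (198 − 170) × £20,260 = £567,280
Per-day component: £1,120,300 + £567,280 = £1,687,580
Base plus per-day: £94,250 + £1,687,580 = £1,781,830
The violation was not negligent: no 40% increase.
Cap at £2,458,600: £1,781,830 is within the cap, no reduction.
Minimum £1,092,650: £1,781,830 meets the minimum, no increase.

£1,781,830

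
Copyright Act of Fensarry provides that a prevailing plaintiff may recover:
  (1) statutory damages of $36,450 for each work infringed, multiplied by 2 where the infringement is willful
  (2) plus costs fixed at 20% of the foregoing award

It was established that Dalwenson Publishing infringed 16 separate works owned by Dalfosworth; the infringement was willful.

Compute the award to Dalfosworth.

$1,399,680

Statutory damages: 16 × $36,450 = $583,200
Doubled: 2 × $583,200 = $1,166,400
Costs: 20% of $1,166,400 = $233,280
Award plus costs: $1,166,400 + $233,280 = $1,399,680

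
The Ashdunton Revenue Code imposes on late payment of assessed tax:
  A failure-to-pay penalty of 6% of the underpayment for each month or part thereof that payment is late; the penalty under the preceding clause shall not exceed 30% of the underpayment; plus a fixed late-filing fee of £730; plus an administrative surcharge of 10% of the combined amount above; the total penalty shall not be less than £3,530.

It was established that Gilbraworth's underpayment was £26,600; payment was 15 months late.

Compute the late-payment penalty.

£9,581

Accrued rate: 6% × 15 = 90%, capped at 30% → 30%
Failure-to-pay penalty: 30% of £26,600 = £7,980
Penalty before surcharge: £7,980 + £730 = £8,710
Administrative surcharge: 10% of £8,710 = £871
Total penalty: £8,710 + £871 = £9,581
Minimum £3,530: £9,581 meets the minimum, no increase.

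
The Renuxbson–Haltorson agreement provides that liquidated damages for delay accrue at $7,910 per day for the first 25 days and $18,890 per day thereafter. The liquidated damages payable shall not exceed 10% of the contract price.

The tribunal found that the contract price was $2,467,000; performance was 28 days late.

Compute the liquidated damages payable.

$246,700

First 25 days: 25 × $7,910 = $197,750
Remaining days: (28 − 25) × $18,890 = $56,670
Accrued per-day damages: $197,750 + $56,670 = $254,420
Cap: 10% of $2,467,000 = $246,700
Cap at $246,700: $254,420 exceeds the cap → $246,700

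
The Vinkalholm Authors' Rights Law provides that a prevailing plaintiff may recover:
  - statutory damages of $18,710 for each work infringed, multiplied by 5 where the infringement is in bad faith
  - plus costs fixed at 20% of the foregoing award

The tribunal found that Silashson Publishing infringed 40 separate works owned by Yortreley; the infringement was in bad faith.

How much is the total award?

$4,490,400

Statutory damages: 40 × $18,710 = $748,400
Multiplied by 5: 5 × $748,400 = $3,742,000
Costs: 20% of $3,742,000 = $748,400
Award plus costs: $3,742,000 + $748,400 = $4,490,400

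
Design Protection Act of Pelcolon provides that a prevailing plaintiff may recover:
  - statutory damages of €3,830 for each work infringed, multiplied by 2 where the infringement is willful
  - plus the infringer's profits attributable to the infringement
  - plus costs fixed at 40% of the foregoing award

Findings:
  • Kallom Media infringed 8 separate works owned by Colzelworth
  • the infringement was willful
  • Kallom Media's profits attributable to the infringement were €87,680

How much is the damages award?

Statutory damages: 8 × €3,830 = €30,640
Doubled: 2 × €30,640 = €61,280
Combined award: €61,280 + €87,680 = €148,960
Costs: 40% of €148,960 = €59,584
Award plus costs: €148,960 + €59,584 = €208,544

€208,544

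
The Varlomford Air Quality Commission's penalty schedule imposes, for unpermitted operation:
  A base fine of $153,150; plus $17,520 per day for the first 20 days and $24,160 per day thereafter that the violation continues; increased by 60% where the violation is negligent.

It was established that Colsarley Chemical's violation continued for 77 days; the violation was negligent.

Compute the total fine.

First 20 days: 20 × $17,520 = $350,400
Remaining days: (77 − 20) × $24,160 = $1,377,120
Per-day component: $350,400 + $1,377,120 = $1,727,520
Base plus per-day: $153,150 + $1,727,520 = $1,880,670
Enhancement: 60% of $1,880,670 = $1,128,402
Enhanced fine: $1,880,670 + $1,128,402 = $3,009,072

$3,009,072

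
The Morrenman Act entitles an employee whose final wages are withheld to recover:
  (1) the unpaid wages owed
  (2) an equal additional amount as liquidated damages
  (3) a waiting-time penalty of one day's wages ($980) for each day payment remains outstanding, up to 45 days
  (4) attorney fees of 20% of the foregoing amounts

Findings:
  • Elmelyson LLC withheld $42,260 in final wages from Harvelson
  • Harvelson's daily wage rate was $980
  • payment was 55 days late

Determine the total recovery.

Total award: $154,344

Liquidated damages (equal amount): $42,260
Penalty days: min(55, 45) = 45
Waiting-time penalty: 45 × $980 = $44,100
Subtotal: $42,260 + $42,260 + $44,100 = $128,620
Attorney fees: 20% of $128,620 = $25,724
Total award: $128,620 + $25,724 = $154,344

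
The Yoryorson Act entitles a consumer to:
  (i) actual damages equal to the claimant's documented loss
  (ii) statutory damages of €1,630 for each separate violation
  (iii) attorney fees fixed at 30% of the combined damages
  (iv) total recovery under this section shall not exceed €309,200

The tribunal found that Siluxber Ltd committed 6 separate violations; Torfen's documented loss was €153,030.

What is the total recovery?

€211,653

Statutory damages: 6 × €1,630 = €9,780
Combined damages: €153,030 + €9,780 = €162,810
Attorney fees: 30% of €162,810 = €48,843
Total before cap: €162,810 + €48,843 = €211,653
Cap at €309,200: €211,653 is within the cap, no reduction.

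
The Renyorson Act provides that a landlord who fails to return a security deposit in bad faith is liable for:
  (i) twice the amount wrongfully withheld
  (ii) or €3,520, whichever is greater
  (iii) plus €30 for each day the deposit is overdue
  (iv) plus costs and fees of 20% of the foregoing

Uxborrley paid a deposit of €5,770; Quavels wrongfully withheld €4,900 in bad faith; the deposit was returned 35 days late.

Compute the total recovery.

Doubled: 2 × €4,900 = €9,800
Minimum €3,520: €9,800 meets the minimum, no increase.
Late-return penalty: 35 × €30 = €1,050
Damages plus late penalty: €9,800 + €1,050 = €10,850
Costs and fees: 20% of €10,850 = €2,170
Total recovery: €10,850 + €2,170 = €13,020

€13,020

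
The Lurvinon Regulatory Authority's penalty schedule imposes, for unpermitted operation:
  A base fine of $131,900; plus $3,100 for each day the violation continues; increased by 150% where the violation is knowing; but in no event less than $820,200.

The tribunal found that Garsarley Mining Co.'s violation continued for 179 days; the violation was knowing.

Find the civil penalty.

Per-day component: 179 × $3,100 = $554,900
Base plus per-day: $131,900 + $554,900 = $686,800
Enhancement: 150% of $686,800 = $1,030,200
Enhanced fine: $686,800 + $1,030,200 = $1,717,000
Minimum $820,200: $1,717,000 meets the minimum, no increase.

$1,717,000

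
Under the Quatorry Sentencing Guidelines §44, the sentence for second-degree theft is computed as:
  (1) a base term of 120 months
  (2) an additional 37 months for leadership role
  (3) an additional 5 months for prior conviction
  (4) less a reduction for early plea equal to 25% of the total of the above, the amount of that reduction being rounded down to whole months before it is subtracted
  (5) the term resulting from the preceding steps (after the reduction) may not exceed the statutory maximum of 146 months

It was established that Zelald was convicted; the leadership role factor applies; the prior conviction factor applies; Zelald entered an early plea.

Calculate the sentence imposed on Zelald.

122 months

Leadership role enhancement: +37 months
Prior conviction enhancement: +5 months
Adjusted term: 120 months + 37 months + 5 months = 162 months
Early plea reduction: 25% of 162 months = 40 months (rounded down)
After reduction: 162 − 40 = 122 months
Cap at 146 months: 122 months is within the cap, no reduction.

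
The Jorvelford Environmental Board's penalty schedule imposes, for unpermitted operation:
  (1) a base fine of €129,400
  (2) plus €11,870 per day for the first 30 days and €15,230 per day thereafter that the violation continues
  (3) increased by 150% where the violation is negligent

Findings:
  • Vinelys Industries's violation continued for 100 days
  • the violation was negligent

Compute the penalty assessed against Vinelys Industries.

€3,879,000

First 30 days: 30 × €11,870 = €356,100
Remaining days: (100 − 30) × €15,230 = €1,066,100
Per-day component: €356,100 + €1,066,100 = €1,422,200
Base plus per-day: €129,400 + €1,422,200 = €1,551,600
Enhancement: 150% of €1,551,600 = €2,327,400
Enhanced fine: €1,551,600 + €2,327,400 = €3,879,000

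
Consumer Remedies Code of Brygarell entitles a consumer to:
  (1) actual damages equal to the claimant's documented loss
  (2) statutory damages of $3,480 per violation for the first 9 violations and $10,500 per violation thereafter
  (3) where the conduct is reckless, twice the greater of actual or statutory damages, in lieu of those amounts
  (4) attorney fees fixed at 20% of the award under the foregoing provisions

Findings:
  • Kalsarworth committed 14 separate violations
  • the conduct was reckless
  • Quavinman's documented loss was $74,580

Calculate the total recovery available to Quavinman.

$201,168

First 9 violations: 9 × $3,480 = $31,320
Remaining violations: (14 − 9) × $10,500 = $52,500
Statutory damages: $31,320 + $52,500 = $83,820
Greater of actual damages ($74,580) or statutory damages ($83,820): $83,820
Doubled: 2 × $83,820 = $167,640
Attorney fees: 20% of $167,640 = $33,528
Total recovery: $167,640 + $33,528 = $201,168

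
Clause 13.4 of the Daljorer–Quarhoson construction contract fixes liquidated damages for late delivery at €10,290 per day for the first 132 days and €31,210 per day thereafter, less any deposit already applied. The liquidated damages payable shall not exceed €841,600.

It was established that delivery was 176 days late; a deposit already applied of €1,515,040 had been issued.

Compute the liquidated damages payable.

€841,600

First 132 days: 132 × €10,290 = €1,358,280
Remaining days: (176 − 132) × €31,210 = €1,373,240
Accrued per-day damages: €1,358,280 + €1,373,240 = €2,731,520
Less deposit already applied: €2,731,520 − €1,515,040 = €1,216,480
Cap at €841,600: €1,216,480 exceeds the cap → €841,600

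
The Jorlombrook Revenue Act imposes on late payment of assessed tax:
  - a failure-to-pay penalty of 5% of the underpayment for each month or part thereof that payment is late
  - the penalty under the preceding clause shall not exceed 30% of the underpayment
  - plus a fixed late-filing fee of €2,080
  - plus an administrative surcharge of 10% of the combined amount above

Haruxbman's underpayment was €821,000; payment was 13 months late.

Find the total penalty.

Accrued rate: 5% × 13 = 65%, capped at 30% → 30%
Failure-to-pay penalty: 30% of €821,000 = €246,300
Penalty before surcharge: €246,300 + €2,080 = €248,380
Administrative surcharge: 10% of €248,380 = €24,838
Total penalty: €248,380 + €24,838 = €273,218

Penalty: €273,218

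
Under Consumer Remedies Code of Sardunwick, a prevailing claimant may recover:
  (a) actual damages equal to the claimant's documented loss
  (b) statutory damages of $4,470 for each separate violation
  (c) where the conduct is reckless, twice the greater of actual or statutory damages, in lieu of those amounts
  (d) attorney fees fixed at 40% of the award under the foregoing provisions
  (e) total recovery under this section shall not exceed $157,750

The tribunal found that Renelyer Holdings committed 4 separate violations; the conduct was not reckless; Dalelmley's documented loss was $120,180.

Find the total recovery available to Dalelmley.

$157,750

Statutory damages: 4 × $4,470 = $17,880
Conduct not reckless: the in-lieu enhancement does not apply.
Actual plus statutory damages: $120,180 + $17,880 = $138,060
Attorney fees: 40% of $138,060 = $55,224
Total before cap: $138,060 + $55,224 = $193,284
Cap at $157,750: $193,284 exceeds the cap → $157,750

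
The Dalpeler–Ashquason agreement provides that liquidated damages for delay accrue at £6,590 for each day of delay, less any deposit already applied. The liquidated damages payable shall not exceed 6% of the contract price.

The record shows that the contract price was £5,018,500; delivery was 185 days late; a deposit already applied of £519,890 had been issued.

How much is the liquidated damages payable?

£301,110

Per-day damages: 185 × £6,590 = £1,219,150
Less deposit already applied: £1,219,150 − £519,890 = £699,260
Cap: 6% of £5,018,500 = £301,110
Cap at £301,110: £699,260 exceeds the cap → £301,110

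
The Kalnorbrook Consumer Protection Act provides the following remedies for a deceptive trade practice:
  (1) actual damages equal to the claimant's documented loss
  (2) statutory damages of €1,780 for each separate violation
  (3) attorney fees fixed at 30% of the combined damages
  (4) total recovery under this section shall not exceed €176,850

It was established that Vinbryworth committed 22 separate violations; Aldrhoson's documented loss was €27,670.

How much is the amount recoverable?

Statutory damages: 22 × €1,780 = €39,160
Combined damages: €27,670 + €39,160 = €66,830
Attorney fees: 30% of €66,830 = €20,049
Total before cap: €66,830 + €20,049 = €86,879
Cap at €176,850: €86,879 is within the cap, no reduction.

€86,879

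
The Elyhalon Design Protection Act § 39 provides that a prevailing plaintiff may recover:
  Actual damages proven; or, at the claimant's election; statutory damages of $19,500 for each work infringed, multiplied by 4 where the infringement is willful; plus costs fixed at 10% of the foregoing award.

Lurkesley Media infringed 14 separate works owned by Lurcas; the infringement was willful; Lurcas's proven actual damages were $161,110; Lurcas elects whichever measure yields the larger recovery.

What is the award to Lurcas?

Statutory damages: 14 × $19,500 = $273,000
Multiplied by 4: 4 × $273,000 = $1,092,000
Greater of actual damages ($161,110) or enhanced statutory damages ($1,092,000): $1,092,000
Costs: 10% of $1,092,000 = $109,200
Award plus costs: $1,092,000 + $109,200 = $1,201,200

$1,201,200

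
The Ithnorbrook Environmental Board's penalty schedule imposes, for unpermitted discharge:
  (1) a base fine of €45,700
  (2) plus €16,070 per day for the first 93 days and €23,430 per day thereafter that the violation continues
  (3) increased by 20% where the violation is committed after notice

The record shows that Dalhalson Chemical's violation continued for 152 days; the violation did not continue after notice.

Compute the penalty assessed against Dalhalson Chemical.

First 93 days: 93 × €16,070 = €1,494,510
Remaining days: (152 − 93) × €23,430 = €1,382,370
Per-day component: €1,494,510 + €1,382,370 = €2,876,880
Base plus per-day: €45,700 + €2,876,880 = €2,922,580
The violation did not continue after notice: no 20% increase.

Civil penalty: €2,922,580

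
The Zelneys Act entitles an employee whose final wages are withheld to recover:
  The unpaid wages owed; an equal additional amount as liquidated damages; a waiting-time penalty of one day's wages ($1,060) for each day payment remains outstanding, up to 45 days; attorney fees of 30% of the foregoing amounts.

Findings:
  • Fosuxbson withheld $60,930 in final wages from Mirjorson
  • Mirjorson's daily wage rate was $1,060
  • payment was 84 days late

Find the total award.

Liquidated damages (equal amount): $60,930
Penalty days: min(84, 45) = 45
Waiting-time penalty: 45 × $1,060 = $47,700
Subtotal: $60,930 + $60,930 + $47,700 = $169,560
Attorney fees: 30% of $169,560 = $50,868
Total award: $169,560 + $50,868 = $220,428

$220,428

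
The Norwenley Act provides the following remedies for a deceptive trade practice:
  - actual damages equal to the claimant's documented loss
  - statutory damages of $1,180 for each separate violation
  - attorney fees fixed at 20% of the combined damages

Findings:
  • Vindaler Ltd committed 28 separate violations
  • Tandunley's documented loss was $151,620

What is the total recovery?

Total recovery: $221,592

Statutory damages: 28 × $1,180 = $33,040
Combined damages: $151,620 + $33,040 = $184,660
Attorney fees: 20% of $184,660 = $36,932
Total recovery: $184,660 + $36,932 = $221,592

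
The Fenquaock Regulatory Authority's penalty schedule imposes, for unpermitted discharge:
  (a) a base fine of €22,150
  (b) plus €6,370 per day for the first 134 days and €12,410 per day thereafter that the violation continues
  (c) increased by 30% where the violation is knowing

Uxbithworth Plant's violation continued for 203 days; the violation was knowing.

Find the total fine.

€2,251,626

First 134 days: 134 × €6,370 = €853,580
Remaining days: (203 − 134) × €12,410 = €856,290
Per-day component: €853,580 + €856,290 = €1,709,870
Base plus per-day: €22,150 + €1,709,870 = €1,732,020
Enhancement: 30% of €1,732,020 = €519,606
Enhanced fine: €1,732,020 + €519,606 = €2,251,626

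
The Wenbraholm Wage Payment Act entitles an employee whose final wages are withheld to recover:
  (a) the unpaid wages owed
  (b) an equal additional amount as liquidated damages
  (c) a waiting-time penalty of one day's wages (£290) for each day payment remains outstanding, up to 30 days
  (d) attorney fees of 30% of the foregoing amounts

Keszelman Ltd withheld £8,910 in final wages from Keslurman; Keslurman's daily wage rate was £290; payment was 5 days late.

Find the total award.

Total award: £25,051

Liquidated damages (equal amount): £8,910
Penalty days: min(5, 30) = 5
Waiting-time penalty: 5 × £290 = £1,450
Subtotal: £8,910 + £8,910 + £1,450 = £19,270
Attorney fees: 30% of £19,270 = £5,781
Total award: £19,270 + £5,781 = £25,051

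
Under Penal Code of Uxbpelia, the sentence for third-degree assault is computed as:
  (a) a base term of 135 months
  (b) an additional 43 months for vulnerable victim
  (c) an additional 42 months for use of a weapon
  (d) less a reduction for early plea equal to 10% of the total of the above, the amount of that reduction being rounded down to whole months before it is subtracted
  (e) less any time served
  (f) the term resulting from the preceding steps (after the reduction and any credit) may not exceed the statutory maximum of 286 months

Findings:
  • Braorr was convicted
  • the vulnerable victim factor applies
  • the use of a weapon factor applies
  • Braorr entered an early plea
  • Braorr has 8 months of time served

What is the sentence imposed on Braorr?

Sentence: 190 months

Vulnerable victim enhancement: +43 months
Use of a weapon enhancement: +42 months
Adjusted term: 135 months + 43 months + 42 months = 220 months
Early plea reduction: 10% of 220 months = 22 months (rounded down)
After reduction: 220 − 22 = 198 months
Less time served: 198 months − 8 months = 190 months
Cap at 286 months: 190 months is within the cap, no reduction.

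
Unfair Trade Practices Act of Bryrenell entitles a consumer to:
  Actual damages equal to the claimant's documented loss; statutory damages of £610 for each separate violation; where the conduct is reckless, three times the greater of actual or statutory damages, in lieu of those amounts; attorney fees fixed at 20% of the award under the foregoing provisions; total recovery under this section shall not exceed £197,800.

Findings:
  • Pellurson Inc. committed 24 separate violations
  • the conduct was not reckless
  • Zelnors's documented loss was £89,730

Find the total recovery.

Statutory damages: 24 × £610 = £14,640
Conduct not reckless: the in-lieu enhancement does not apply.
Actual plus statutory damages: £89,730 + £14,640 = £104,370
Attorney fees: 20% of £104,370 = £20,874
Total before cap: £104,370 + £20,874 = £125,244
Cap at £197,800: £125,244 is within the cap, no reduction.

Total recovery: £125,244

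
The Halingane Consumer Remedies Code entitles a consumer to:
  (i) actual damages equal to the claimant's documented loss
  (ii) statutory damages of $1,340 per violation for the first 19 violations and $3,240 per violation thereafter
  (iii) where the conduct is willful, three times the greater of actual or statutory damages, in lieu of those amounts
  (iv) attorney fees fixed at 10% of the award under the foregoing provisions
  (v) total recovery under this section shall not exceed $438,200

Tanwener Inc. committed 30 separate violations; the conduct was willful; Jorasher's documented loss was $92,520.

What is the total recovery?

First 19 violations: 19 × $1,340 = $25,460
Remaining violations: (30 − 19) × $3,240 = $35,640
Statutory damages: $25,460 + $35,640 = $61,100
Greater of actual damages ($92,520) or statutory damages ($61,100): $92,520
Trebled: 3 × $92,520 = $277,560
Attorney fees: 10% of $277,560 = $27,756
Total before cap: $277,560 + $27,756 = $305,316
Cap at $438,200: $305,316 is within the cap, no reduction.

$305,316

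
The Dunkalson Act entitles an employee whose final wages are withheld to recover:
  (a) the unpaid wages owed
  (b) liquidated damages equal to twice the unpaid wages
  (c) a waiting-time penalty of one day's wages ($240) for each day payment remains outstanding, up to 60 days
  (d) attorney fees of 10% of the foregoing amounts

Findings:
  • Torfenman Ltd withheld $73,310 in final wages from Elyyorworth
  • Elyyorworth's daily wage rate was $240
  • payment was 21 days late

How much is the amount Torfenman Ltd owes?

$247,467

Doubled: 2 × $73,310 = $146,620
Penalty days: min(21, 60) = 21
Waiting-time penalty: 21 × $240 = $5,040
Subtotal: $73,310 + $146,620 + $5,040 = $224,970
Attorney fees: 10% of $224,970 = $22,497
Total award: $224,970 + $22,497 = $247,467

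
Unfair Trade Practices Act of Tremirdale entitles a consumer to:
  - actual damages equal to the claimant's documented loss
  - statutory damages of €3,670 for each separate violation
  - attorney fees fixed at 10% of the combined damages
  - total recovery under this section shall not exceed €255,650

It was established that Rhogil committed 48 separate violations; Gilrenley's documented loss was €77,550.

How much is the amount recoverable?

Statutory damages: 48 × €3,670 = €176,160
Combined damages: €77,550 + €176,160 = €253,710
Attorney fees: 10% of €253,710 = €25,371
Total before cap: €253,710 + €25,371 = €279,081
Cap at €255,650: €279,081 exceeds the cap → €255,650

€255,650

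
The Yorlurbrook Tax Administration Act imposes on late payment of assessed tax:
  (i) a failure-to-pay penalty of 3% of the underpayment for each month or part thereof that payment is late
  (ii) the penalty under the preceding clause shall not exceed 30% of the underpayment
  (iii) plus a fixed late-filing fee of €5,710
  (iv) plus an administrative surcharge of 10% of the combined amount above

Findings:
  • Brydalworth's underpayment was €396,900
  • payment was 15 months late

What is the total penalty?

€137,258

Accrued rate: 3% × 15 = 45%, capped at 30% → 30%
Failure-to-pay penalty: 30% of €396,900 = €119,070
Penalty before surcharge: €119,070 + €5,710 = €124,780
Administrative surcharge: 10% of €124,780 = €12,478
Total penalty: €124,780 + €12,478 = €137,258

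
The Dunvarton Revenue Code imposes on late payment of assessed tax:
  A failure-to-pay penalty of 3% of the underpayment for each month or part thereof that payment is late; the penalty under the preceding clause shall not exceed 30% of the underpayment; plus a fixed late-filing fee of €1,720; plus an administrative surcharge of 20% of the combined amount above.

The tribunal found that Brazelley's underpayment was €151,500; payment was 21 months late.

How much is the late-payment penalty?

€56,604

Accrued rate: 3% × 21 = 63%, capped at 30% → 30%
Failure-to-pay penalty: 30% of €151,500 = €45,450
Penalty before surcharge: €45,450 + €1,720 = €47,170
Administrative surcharge: 20% of €47,170 = €9,434
Total penalty: €47,170 + €9,434 = €56,604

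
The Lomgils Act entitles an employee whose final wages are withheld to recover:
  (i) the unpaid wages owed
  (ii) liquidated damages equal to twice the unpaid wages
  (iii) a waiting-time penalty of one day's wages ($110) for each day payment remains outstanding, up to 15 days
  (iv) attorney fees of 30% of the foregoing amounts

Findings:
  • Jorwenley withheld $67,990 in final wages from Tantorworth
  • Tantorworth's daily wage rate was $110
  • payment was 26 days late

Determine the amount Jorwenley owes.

$267,306

Doubled: 2 × $67,990 = $135,980
Penalty days: min(26, 15) = 15
Waiting-time penalty: 15 × $110 = $1,650
Subtotal: $67,990 + $135,980 + $1,650 = $205,620
Attorney fees: 30% of $205,620 = $61,686
Total award: $205,620 + $61,686 = $267,306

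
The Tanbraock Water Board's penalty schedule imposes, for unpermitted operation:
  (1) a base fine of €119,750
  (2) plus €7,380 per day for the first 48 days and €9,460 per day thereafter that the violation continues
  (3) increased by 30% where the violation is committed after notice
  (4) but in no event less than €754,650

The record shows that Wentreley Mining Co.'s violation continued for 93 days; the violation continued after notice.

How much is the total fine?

€1,169,597

First 48 days: 48 × €7,380 = €354,240
Remaining days: (93 − 48) × €9,460 = €425,700
Per-day component: €354,240 + €425,700 = €779,940
Base plus per-day: €119,750 + €779,940 = €899,690
Enhancement: 30% of €899,690 = €269,907
Enhanced fine: €899,690 + €269,907 = €1,169,597
Minimum €754,650: €1,169,597 meets the minimum, no increase.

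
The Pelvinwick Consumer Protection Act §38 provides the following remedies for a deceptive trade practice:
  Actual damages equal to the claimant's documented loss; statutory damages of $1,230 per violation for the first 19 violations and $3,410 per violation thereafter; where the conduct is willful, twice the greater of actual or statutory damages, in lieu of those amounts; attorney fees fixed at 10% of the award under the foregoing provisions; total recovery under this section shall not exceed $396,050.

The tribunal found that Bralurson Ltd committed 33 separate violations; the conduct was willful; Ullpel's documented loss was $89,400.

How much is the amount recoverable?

First 19 violations: 19 × $1,230 = $23,370
Remaining violations: (33 − 19) × $3,410 = $47,740
Statutory damages: $23,370 + $47,740 = $71,110
Greater of actual damages ($89,400) or statutory damages ($71,110): $89,400
Doubled: 2 × $89,400 = $178,800
Attorney fees: 10% of $178,800 = $17,880
Total before cap: $178,800 + $17,880 = $196,680
Cap at $396,050: $196,680 is within the cap, no reduction.

$196,680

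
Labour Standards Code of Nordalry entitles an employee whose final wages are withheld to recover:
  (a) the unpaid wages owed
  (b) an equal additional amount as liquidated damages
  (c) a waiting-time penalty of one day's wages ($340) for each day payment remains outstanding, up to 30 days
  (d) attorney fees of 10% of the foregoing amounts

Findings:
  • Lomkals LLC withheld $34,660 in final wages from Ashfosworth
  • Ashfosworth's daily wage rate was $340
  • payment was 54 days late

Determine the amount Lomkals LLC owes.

Liquidated damages (equal amount): $34,660
Penalty days: min(54, 30) = 30
Waiting-time penalty: 30 × $340 = $10,200
Subtotal: $34,660 + $34,660 + $10,200 = $79,520
Attorney fees: 10% of $79,520 = $7,952
Total award: $79,520 + $7,952 = $87,472

$87,472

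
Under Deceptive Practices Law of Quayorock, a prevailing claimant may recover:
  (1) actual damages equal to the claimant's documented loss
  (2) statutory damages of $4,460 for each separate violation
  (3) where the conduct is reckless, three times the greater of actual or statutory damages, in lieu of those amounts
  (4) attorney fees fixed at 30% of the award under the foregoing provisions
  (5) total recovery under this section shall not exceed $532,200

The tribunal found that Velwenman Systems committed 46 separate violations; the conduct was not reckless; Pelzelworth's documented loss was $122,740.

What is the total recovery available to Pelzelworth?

Statutory damages: 46 × $4,460 = $205,160
Conduct not reckless: the in-lieu enhancement does not apply.
Actual plus statutory damages: $122,740 + $205,160 = $327,900
Attorney fees: 30% of $327,900 = $98,370
Total before cap: $327,900 + $98,370 = $426,270
Cap at $532,200: $426,270 is within the cap, no reduction.

$426,270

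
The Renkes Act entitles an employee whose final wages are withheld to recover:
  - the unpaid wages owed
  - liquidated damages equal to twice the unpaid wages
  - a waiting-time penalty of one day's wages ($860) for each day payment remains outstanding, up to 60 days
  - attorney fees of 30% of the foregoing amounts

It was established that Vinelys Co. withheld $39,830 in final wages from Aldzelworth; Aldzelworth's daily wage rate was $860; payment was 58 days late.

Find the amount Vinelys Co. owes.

Doubled: 2 × $39,830 = $79,660
Penalty days: min(58, 60) = 58
Waiting-time penalty: 58 × $860 = $49,880
Subtotal: $39,830 + $79,660 + $49,880 = $169,370
Attorney fees: 30% of $169,370 = $50,811
Total award: $169,370 + $50,811 = $220,181

$220,181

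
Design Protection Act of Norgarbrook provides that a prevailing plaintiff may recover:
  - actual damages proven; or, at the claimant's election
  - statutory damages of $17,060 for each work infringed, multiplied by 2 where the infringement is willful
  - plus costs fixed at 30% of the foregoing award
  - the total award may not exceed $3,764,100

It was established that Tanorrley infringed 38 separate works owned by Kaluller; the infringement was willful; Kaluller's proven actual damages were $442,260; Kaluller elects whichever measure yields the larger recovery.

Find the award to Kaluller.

Statutory damages: 38 × $17,060 = $648,280
Doubled: 2 × $648,280 = $1,296,560
Greater of actual damages ($442,260) or enhanced statutory damages ($1,296,560): $1,296,560
Costs: 30% of $1,296,560 = $388,968
Award plus costs: $1,296,560 + $388,968 = $1,685,528
Cap at $3,764,100: $1,685,528 is within the cap, no reduction.

Award: $1,685,528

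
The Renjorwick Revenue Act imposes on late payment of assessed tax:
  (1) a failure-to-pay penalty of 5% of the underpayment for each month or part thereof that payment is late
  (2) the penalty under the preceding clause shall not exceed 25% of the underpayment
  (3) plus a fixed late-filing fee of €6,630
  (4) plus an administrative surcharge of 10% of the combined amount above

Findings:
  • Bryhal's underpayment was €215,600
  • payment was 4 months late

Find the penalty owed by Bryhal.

Accrued rate: 5% × 4 = 20%, capped at 25% → 20%
Failure-to-pay penalty: 20% of €215,600 = €43,120
Penalty before surcharge: €43,120 + €6,630 = €49,750
Administrative surcharge: 10% of €49,750 = €4,975
Total penalty: €49,750 + €4,975 = €54,725

€54,725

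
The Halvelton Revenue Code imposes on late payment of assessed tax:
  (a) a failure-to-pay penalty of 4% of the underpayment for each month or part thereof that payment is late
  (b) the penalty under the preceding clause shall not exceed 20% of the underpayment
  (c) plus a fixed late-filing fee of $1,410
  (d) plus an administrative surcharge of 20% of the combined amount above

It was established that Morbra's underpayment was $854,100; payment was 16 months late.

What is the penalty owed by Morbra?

Penalty: $206,676

Accrued rate: 4% × 16 = 64%, capped at 20% → 20%
Failure-to-pay penalty: 20% of $854,100 = $170,820
Penalty before surcharge: $170,820 + $1,410 = $172,230
Administrative surcharge: 20% of $172,230 = $34,446
Total penalty: $172,230 + $34,446 = $206,676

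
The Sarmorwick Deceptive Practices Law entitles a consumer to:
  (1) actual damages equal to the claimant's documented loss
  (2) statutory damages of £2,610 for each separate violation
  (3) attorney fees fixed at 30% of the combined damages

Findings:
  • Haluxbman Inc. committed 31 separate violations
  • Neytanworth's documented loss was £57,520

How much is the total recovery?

Statutory damages: 31 × £2,610 = £80,910
Combined damages: £57,520 + £80,910 = £138,430
Attorney fees: 30% of £138,430 = £41,529
Total recovery: £138,430 + £41,529 = £179,959

Total recovery: £179,959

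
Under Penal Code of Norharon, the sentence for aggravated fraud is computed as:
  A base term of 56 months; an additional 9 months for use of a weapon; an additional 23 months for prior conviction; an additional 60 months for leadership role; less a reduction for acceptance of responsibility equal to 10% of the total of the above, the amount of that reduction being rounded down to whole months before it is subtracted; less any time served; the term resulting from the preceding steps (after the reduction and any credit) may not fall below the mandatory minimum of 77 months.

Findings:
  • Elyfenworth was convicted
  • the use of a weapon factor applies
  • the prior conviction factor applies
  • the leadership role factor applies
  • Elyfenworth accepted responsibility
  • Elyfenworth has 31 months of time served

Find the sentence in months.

103 months

Use of a weapon enhancement: +9 months
Prior conviction enhancement: +23 months
Leadership role enhancement: +60 months
Adjusted term: 56 months + 9 months + 23 months + 60 months = 148 months
Acceptance of responsibility reduction: 10% of 148 months = 14 months (rounded down)
After reduction: 148 − 14 = 134 months
Less time served: 134 months − 31 months = 103 months
Minimum 77 months: 103 months meets the minimum, no increase.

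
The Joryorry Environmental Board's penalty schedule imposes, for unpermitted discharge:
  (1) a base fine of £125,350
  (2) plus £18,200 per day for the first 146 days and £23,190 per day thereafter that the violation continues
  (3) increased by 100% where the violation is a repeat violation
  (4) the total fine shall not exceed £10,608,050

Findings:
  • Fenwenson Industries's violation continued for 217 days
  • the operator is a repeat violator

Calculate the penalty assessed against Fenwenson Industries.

£8,858,080

First 146 days: 146 × £18,200 = £2,657,200
Remaining days: (217 − 146) × £23,190 = £1,646,490
Per-day component: £2,657,200 + £1,646,490 = £4,303,690
Base plus per-day: £125,350 + £4,303,690 = £4,429,040
Enhancement: 100% of £4,429,040 = £4,429,040
Enhanced fine: £4,429,040 + £4,429,040 = £8,858,080
Cap at £10,608,050: £8,858,080 is within the cap, no reduction.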